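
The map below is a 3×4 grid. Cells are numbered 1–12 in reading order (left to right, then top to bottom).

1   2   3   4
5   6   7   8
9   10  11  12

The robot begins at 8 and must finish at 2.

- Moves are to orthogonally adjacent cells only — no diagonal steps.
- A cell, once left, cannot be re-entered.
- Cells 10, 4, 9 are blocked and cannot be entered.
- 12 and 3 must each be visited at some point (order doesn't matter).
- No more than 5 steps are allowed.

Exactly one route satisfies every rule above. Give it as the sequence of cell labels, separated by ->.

8 -> 12 -> 11 -> 7 -> 3 -> 2

The budget equals the shortest possible length, so every move has to be on a shortest route through the required cells.
Route from 8: down to 12, left to 11, 2× up (reaching 3), left to 2 — 5 moves in all.
Check: all required cells visited; 5 ≤ 5 moves.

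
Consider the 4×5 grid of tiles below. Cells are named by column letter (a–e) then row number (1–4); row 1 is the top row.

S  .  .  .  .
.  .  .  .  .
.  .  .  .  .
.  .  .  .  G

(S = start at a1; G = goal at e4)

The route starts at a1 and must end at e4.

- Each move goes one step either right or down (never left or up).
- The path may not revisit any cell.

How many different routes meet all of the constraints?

A right/down-only route from a1 to e4 makes exactly 3 down-moves and 4 right-moves in some order.
With no other constraints that would be C(7,3) = 35 routes.
That gives 35 routes.

35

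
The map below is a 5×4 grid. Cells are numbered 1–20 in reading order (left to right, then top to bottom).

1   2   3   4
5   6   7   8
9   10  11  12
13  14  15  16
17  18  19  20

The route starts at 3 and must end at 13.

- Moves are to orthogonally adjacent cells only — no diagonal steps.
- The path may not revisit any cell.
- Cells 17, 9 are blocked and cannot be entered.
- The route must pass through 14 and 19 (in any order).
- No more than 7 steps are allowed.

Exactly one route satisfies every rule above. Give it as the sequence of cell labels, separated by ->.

3 -> 7 -> 11 -> 15 -> 19 -> 18 -> 14 -> 13

The budget equals the shortest possible length, so every move has to be on a shortest route through the required cells.
Route from 3: down 4 to 19, left 1 to 18, up 1 to 14, left 1 to 13 — 7 moves in all.
Check: all required cells visited; 7 ≤ 7 moves.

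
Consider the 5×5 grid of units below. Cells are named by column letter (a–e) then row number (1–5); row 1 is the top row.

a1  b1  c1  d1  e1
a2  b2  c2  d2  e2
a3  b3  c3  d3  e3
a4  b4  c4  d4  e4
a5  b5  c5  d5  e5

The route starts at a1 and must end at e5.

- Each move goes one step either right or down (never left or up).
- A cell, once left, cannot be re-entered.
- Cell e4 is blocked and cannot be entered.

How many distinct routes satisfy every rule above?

A right/down-only route from a1 to e5 makes exactly 4 down-moves and 4 right-moves in some order.
With no other constraints that would be C(8,4) = 70 routes.
Subtract routes through each blocked cell (inclusion–exclusion for overlaps): − through e4: 35 → 35.
That gives 35 routes.

35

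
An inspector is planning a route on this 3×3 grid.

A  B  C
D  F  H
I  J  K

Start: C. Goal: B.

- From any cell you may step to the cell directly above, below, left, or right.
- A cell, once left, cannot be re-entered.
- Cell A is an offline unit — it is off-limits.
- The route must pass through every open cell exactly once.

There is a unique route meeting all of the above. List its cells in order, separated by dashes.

Need to visit all 8 open cells exactly once, starting at C and ending at B.
Cell D has only two open neighbours (I and F), so the path must pass straight through it: one of those is the cell it's entered from and the other is where it exits.
Route from C: 2× down (reaching K), 2× left (reaching I), up to D, right to F, up to B — 7 moves in all.
Check: all 8 open cells covered.

C - H - K - J - I - D - F - B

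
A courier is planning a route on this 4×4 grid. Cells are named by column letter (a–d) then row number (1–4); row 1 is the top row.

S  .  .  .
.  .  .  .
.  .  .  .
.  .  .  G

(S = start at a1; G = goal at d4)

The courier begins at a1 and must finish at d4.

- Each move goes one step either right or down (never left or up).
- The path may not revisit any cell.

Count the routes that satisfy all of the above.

20

A right/down-only route from a1 to d4 makes exactly 3 down-moves and 3 right-moves in some order.
With no other constraints that would be C(6,3) = 20 routes.
That gives 20 routes.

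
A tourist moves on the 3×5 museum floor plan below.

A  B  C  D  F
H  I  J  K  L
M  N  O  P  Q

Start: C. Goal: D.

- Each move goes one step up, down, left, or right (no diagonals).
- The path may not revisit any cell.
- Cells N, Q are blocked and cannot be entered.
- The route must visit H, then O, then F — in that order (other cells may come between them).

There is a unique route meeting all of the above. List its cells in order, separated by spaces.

C B A H I J O P K L F D

The waypoints must appear in the order H, O, F, with no cell reused.
Route from C: 2× left (reaching A), down to H, 2× right (reaching J), down to O, right to P, up to K, right to L, up to F, left to D — 11 moves in all.
Check: order respected (H at step 3, O at step 6, F at step 10).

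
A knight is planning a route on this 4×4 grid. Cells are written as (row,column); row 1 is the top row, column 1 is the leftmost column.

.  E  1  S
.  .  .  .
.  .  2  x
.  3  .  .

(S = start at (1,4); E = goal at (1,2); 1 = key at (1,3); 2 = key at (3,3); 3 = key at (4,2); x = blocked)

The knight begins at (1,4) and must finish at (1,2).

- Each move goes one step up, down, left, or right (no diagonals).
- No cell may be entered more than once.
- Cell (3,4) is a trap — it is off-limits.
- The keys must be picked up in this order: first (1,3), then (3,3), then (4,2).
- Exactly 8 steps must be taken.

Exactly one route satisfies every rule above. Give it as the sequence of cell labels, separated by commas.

The waypoints must appear in the order (1,3), (3,3), (4,2), with no cell reused.
Route from (1,4): left to (1,3), 3× down (reaching (4,3)), left to (4,2), 3× up (reaching (1,2)) — 8 moves in all.
Check: order respected (1 at step 1, 2 at step 3, 3 at step 5); 8 moves as required.

(1,4), (1,3), (2,3), (3,3), (4,3), (4,2), (3,2), (2,2), (1,2)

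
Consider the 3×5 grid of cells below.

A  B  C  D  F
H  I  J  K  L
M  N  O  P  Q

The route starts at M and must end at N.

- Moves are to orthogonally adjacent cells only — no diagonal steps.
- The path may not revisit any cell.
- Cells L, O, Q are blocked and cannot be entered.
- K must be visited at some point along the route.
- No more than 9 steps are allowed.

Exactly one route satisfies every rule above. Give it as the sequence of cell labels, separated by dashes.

M - H - A - B - C - D - K - J - I - N

Any route must reach K and still end at N within 9 moves, so the order of the required stops is forced.
Route from M: up 2 to A, right 3 to D, down 1 to K, left 2 to I, down 1 to N — 9 moves in all.
Check: all required cells visited; 9 ≤ 9 moves.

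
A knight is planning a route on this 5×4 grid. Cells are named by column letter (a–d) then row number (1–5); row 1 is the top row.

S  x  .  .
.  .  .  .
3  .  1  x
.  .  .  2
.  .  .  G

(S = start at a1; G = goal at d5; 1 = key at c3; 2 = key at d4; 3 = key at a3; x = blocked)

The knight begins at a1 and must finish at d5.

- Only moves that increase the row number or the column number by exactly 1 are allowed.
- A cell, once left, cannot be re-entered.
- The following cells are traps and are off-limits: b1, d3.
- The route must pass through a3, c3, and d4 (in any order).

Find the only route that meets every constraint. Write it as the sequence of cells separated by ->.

a1 -> a2 -> a3 -> b3 -> c3 -> c4 -> d4 -> d5

Moves only go right or down, so the column and row indices never decrease.
Route from a1: down 2 to a3, right 2 to c3, down 1 to c4, right 1 to d4, down 1 to d5 — 7 moves in all.
Check: all required cells visited.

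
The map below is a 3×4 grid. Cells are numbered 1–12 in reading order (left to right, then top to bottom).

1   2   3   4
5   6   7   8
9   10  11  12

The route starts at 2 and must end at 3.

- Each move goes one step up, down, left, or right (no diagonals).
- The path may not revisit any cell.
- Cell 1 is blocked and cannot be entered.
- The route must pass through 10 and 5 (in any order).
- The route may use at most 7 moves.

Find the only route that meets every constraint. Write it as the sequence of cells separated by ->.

The budget equals the shortest possible length, so every move has to be on a shortest route through the required cells.
Route from 2: down to 6, left to 5, down to 9, 2× right (reaching 11), 2× up (reaching 3) — 7 moves in all.
Check: all required cells visited; 7 ≤ 7 moves.

2 -> 6 -> 5 -> 9 -> 10 -> 11 -> 7 -> 3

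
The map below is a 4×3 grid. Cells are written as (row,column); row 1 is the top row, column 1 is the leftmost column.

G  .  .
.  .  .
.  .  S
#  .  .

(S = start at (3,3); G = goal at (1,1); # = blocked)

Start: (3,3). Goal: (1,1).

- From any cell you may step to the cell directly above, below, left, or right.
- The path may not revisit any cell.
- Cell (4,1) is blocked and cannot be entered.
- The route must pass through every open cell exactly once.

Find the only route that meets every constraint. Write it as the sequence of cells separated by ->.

(3,3) -> (4,3) -> (4,2) -> (3,2) -> (3,1) -> (2,1) -> (2,2) -> (2,3) -> (1,3) -> (1,2) -> (1,1)

Need to visit all 11 open cells exactly once, starting at (3,3) and ending at (1,1).
Cell (4,2) has only two open neighbours ((3,2) and (4,3)), so the path must pass straight through it: one of those is the cell it's entered from and the other is where it exits.
Route from (3,3): down to (4,3), left to (4,2), up to (3,2), left to (3,1), up to (2,1), 2× right (reaching (2,3)), up to (1,3), 2× left (reaching (1,1)) — 10 moves in all.
Check: all 11 open cells covered.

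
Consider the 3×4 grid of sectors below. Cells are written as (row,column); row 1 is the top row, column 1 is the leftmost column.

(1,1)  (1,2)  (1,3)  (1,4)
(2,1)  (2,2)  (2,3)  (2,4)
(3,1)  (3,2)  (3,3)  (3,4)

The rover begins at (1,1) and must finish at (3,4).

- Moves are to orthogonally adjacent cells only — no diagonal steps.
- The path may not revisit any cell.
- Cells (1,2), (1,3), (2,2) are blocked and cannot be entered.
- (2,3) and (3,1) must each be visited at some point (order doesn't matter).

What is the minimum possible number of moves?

Any route passes through (2,3) and (3,1) in some order between (1,1) and (3,4). Summing Manhattan distances along each leg and taking the cheapest ordering ((1,1) → (3,1) → (2,3) → (3,4)) gives a lower bound of 2 + 3 + 2 = 7 moves.
A route of 7 moves achieves this: (1,1) → (2,1) → (3,1) → (3,2) → (3,3) → (2,3) → (2,4) → (3,4).
Since 7 matches the lower bound, it is optimal.

7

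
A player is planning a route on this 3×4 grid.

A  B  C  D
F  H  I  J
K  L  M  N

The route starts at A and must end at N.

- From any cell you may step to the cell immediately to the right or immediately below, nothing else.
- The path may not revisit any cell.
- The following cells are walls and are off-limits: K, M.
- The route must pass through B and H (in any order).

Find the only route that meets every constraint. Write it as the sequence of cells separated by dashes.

A - B - H - I - J - N

Moves only go right or down, so the column and row indices never decrease.
Route from A: right 1 to B, down 1 to H, right 2 to J, down 1 to N — 5 moves in all.
Check: all required cells visited.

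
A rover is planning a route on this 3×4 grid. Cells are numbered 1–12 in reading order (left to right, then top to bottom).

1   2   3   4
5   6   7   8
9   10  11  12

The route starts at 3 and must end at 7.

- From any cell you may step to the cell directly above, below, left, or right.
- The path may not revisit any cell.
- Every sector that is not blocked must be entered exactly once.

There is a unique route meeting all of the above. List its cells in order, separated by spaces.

3 4 8 12 11 10 9 5 1 2 6 7

Need to visit all 12 open cells exactly once, starting at 3 and ending at 7.
Cell 1 has only two open neighbours (5 and 2), so the path must pass straight through it: one of those is the cell it's entered from and the other is where it exits.
Route from 3: right to 4, 2× down (reaching 12), 3× left (reaching 9), 2× up (reaching 1), right to 2, down to 6, right to 7 — 11 moves in all.
Check: all 12 open cells covered.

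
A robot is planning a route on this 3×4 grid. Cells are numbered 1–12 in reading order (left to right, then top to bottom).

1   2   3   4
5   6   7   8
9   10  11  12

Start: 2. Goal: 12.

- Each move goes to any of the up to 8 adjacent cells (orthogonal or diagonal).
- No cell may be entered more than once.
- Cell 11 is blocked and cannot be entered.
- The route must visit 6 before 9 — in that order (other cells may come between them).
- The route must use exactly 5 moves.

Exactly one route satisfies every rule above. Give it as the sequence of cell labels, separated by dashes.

2 - 6 - 9 - 10 - 7 - 12

The waypoints must appear in the order 6, 9, with no cell reused.
Route from 2: down 1 to 6, down-left 1 to 9, right 1 to 10, up-right 1 to 7, down-right 1 to 12 — 5 moves in all.
Check: order respected (6 at step 1, 9 at step 2); 5 moves as required.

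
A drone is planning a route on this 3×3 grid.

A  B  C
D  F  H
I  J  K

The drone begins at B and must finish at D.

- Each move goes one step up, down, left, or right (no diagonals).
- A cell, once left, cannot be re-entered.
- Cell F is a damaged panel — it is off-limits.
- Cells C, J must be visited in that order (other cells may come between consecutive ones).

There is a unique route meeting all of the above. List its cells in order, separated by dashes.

B - C - H - K - J - I - D

The waypoints must appear in the order C, J, with no cell reused.
Route from B: right to C, 2× down (reaching K), 2× left (reaching I), up to D — 6 moves in all.
Check: order respected (C at step 1, J at step 4).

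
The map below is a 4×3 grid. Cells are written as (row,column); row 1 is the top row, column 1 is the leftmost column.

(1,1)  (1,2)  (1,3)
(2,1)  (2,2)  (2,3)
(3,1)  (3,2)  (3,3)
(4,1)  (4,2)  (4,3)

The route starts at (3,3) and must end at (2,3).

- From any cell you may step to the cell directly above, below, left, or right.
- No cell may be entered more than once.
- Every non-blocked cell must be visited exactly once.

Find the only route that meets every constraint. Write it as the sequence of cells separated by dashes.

Need to visit all 12 open cells exactly once, starting at (3,3) and ending at (2,3).
Cell (1,3) has only two open neighbours ((2,3) and (1,2)), so the path must pass straight through it: one of those is the cell it's entered from and the other is where it exits.
Route from (3,3): down to (4,3), 2× left (reaching (4,1)), up to (3,1), right to (3,2), up to (2,2), left to (2,1), up to (1,1), 2× right (reaching (1,3)), down to (2,3) — 11 moves in all.
Check: all 12 open cells covered.

(3,3) - (4,3) - (4,2) - (4,1) - (3,1) - (3,2) - (2,2) - (2,1) - (1,1) - (1,2) - (1,3) - (2,3)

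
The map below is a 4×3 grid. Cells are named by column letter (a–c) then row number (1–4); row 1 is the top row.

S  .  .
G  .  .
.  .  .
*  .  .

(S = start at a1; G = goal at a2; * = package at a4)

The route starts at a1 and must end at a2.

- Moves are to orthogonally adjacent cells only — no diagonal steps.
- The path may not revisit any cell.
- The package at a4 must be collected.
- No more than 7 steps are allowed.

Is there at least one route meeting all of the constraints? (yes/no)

One route that works: a1 → b1 → b2 → b3 → b4 → a4 → a3 → a2.

yes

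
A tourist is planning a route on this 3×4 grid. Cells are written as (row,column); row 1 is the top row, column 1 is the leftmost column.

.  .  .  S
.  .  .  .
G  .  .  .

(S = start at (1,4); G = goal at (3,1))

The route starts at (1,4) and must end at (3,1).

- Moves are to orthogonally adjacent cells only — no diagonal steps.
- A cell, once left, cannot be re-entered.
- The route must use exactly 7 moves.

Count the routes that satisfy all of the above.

13

Need simple routes of exactly 7 moves from (1,4) to (3,1) (Manhattan distance 5, so 1 moves are spent on a detour and 1 undoing it).
Branch systematically from the start, pruning whenever the remaining move budget drops below the Manhattan distance to (3,1) or differs from it in parity. Grouping the completions by first move — via (2,4): 8; via (1,3): 5 — and summing: 8 + 5 = 13.
That gives 13 routes.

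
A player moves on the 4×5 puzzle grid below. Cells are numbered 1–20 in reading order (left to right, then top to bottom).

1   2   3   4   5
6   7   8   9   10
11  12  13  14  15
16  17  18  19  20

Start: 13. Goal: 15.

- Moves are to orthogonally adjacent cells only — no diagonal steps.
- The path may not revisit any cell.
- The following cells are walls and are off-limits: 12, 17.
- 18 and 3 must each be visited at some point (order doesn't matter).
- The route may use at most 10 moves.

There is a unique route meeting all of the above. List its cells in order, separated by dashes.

13 - 18 - 19 - 14 - 9 - 8 - 3 - 4 - 5 - 10 - 15

Any route must reach 18 and 3 and still end at 15 within 10 moves, so the order of the required stops is forced.
Route from 13: down 1 to 18, right 1 to 19, up 2 to 9, left 1 to 8, up 1 to 3, right 2 to 5, down 2 to 15 — 10 moves in all.
Check: all required cells visited; 10 ≤ 10 moves.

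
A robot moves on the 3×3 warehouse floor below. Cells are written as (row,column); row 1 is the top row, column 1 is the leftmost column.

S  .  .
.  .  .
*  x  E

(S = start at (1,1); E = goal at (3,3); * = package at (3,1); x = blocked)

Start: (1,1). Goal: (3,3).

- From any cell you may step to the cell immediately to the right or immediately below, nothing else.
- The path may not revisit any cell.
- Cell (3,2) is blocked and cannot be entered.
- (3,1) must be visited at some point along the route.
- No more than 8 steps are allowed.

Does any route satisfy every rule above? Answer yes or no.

Every right/down route from (3,1) to (3,3) runs into a blocked cell, so that leg cannot be completed.

no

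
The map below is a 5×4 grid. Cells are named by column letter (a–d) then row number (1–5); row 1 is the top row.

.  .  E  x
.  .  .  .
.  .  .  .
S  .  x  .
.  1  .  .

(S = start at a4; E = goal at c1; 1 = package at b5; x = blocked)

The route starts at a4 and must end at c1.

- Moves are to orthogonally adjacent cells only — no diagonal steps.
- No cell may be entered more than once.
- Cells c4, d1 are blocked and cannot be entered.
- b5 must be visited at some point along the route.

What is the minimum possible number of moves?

7

Any route passes through b5 somewhere between a4 and c1. Summing Manhattan distances along the two legs (a4 → b5 → c1) gives a lower bound of 2 + 5 = 7 moves.
A route of 7 moves achieves this: a4 → a5 → b5 → b4 → b3 → b2 → b1 → c1.
Since 7 matches the lower bound, it is optimal.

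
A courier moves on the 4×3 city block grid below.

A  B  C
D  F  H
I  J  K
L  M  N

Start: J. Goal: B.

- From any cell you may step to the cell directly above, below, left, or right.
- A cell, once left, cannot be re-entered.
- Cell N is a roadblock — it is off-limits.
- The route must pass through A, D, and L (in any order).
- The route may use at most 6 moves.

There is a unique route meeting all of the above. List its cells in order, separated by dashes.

Any route must reach A, D, and L and still end at B within 6 moves, so the order of the required stops is forced.
Route from J: down 1 to M, left 1 to L, up 3 to A, right 1 to B — 6 moves in all.
Check: all required cells visited; 6 ≤ 6 moves.

J - M - L - I - D - A - B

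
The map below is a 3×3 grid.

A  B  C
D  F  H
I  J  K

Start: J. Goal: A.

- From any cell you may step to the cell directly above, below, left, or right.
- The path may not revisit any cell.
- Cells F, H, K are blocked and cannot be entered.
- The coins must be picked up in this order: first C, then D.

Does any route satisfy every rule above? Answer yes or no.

C must be visited but has only one open neighbour (B), and it is neither the start nor the goal — the route would have to enter and leave through B, re-entering it.

no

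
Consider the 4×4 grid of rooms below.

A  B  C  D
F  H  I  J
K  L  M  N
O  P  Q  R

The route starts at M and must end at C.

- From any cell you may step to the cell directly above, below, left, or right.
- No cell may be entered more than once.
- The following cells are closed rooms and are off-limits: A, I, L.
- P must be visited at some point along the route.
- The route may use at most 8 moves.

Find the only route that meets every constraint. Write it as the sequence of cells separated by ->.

M -> Q -> P -> O -> K -> F -> H -> B -> C

The budget equals the shortest possible length, so every move has to be on a shortest route through the required cells.
Route from M: down 1 to Q, left 2 to O, up 2 to F, right 1 to H, up 1 to B, right 1 to C — 8 moves in all.
Check: all required cells visited; 8 ≤ 8 moves.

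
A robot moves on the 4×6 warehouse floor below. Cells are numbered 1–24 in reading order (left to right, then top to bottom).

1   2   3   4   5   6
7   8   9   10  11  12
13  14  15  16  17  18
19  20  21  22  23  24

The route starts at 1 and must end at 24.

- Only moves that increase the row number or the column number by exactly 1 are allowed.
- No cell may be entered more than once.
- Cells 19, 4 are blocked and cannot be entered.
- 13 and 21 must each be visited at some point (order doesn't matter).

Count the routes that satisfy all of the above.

A right/down-only route from 1 to 24 makes exactly 3 down-moves and 5 right-moves in some order.
With no other constraints that would be C(8,3) = 56 routes.
A monotone route can only reach the required cells in the order 13, 21, so split there and multiply the segment counts (each segment already excludes blocked cells): 1→13: 1; 13→21: 2; 21→24: 1; product = 2.
That gives 2 routes.

2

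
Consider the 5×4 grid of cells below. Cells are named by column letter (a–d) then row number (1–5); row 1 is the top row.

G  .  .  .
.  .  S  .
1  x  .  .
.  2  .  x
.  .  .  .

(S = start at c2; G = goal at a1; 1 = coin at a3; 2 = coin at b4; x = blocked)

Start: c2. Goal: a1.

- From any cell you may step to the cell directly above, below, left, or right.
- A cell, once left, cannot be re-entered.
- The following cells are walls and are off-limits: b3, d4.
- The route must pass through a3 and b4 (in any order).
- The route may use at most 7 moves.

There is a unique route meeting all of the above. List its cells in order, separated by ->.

The 7-move cap with required stops at a3, b4 leaves no slack for detours.
Route from c2: down 2 to c4, left 2 to a4, up 3 to a1 — 7 moves in all.
Check: all required cells visited; 7 ≤ 7 moves.

c2 -> c3 -> c4 -> b4 -> a4 -> a3 -> a2 -> a1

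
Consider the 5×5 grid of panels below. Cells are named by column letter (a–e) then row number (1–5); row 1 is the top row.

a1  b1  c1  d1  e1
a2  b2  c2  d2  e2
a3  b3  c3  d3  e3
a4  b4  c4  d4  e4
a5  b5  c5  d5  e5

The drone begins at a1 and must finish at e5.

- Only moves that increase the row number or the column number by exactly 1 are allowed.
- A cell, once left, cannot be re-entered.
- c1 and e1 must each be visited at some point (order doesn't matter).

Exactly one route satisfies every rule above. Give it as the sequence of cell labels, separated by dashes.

a1 - b1 - c1 - d1 - e1 - e2 - e3 - e4 - e5

Moves only go right or down, so the column and row indices never decrease.
Route from a1: right 4 to e1, down 4 to e5 — 8 moves in all.
Check: all required cells visited.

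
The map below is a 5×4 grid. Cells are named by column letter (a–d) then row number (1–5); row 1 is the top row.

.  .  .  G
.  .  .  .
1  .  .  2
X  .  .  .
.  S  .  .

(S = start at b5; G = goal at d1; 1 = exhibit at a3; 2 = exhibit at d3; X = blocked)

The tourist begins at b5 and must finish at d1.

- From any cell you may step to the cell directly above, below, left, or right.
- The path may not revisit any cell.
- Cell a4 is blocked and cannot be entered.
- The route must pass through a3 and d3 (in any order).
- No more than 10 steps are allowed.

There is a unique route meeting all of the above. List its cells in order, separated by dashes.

b5 - b4 - b3 - a3 - a2 - b2 - c2 - c3 - d3 - d2 - d1

Any route must reach a3 and d3 and still end at d1 within 10 moves, so the order of the required stops is forced.
Route from b5: 2× up (reaching b3), left to a3, up to a2, 2× right (reaching c2), down to c3, right to d3, 2× up (reaching d1) — 10 moves in all.
Check: all required cells visited; 10 ≤ 10 moves.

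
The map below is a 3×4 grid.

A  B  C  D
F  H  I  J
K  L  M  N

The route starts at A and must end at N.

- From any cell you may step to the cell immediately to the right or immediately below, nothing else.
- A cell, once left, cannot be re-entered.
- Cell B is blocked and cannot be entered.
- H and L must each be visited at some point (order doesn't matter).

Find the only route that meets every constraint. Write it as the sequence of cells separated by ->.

Moves only go right or down, so the column and row indices never decrease.
Route from A: down 1 to F, right 1 to H, down 1 to L, right 2 to N — 5 moves in all.
Check: all required cells visited.

A -> F -> H -> L -> M -> N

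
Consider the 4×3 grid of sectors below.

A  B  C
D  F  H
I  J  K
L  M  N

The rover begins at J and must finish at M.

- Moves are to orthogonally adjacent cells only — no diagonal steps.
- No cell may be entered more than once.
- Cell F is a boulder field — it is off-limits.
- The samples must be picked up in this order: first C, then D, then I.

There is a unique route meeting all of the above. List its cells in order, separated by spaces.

The waypoints must appear in the order C, D, I, with no cell reused.
Route from J: right to K, 2× up (reaching C), 2× left (reaching A), 3× down (reaching L), right to M — 9 moves in all.
Check: order respected (C at step 3, D at step 6, I at step 7).

J K H C B A D I L M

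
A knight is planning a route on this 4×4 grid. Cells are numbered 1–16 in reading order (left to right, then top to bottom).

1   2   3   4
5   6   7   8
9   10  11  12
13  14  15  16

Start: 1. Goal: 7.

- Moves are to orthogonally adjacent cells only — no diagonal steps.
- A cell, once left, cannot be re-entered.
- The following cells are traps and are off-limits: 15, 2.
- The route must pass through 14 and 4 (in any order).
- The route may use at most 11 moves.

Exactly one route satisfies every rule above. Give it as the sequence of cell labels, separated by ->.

The budget equals the shortest possible length, so every move has to be on a shortest route through the required cells.
Route from 1: 3× down (reaching 13), right to 14, up to 10, 2× right (reaching 12), 2× up (reaching 4), left to 3, down to 7 — 11 moves in all.
Check: all required cells visited; 11 ≤ 11 moves.

1 -> 5 -> 9 -> 13 -> 14 -> 10 -> 11 -> 12 -> 8 -> 4 -> 3 -> 7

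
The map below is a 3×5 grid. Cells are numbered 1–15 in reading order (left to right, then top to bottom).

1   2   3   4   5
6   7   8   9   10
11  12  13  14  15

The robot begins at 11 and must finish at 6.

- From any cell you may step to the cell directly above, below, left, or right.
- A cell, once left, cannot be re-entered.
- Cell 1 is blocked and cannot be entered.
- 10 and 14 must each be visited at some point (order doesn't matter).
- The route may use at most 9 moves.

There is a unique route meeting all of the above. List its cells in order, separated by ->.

11 -> 12 -> 13 -> 14 -> 15 -> 10 -> 9 -> 8 -> 7 -> 6

Any route must reach 10 and 14 and still end at 6 within 9 moves, so the order of the required stops is forced.
Route from 11: 4× right (reaching 15), up to 10, 4× left (reaching 6) — 9 moves in all.
Check: all required cells visited; 9 ≤ 9 moves.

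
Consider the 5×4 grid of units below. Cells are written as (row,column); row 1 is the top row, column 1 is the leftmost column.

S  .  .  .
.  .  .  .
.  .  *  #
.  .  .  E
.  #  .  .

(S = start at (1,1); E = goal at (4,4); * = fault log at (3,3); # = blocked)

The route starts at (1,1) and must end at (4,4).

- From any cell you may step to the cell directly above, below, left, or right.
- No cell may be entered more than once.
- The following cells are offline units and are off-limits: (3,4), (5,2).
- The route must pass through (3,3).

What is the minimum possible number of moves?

6

Any route passes through (3,3) somewhere between (1,1) and (4,4). Summing Manhattan distances along the two legs ((1,1) → (3,3) → (4,4)) gives a lower bound of 4 + 2 = 6 moves.
A route of 6 moves achieves this: (1,1) → (2,1) → (3,1) → (3,2) → (3,3) → (4,3) → (4,4).
Since 6 matches the lower bound, it is optimal.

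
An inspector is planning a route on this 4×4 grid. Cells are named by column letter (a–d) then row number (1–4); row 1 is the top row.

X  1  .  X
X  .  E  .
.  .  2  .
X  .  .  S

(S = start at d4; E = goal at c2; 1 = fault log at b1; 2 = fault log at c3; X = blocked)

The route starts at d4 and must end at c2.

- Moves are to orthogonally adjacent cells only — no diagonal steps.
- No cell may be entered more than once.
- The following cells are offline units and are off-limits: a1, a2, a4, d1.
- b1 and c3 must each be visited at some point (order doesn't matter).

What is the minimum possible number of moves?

Any route passes through b1 and c3 in some order between d4 and c2. Summing Manhattan distances along each leg and taking the cheapest ordering (d4 → c3 → b1 → c2) gives a lower bound of 2 + 3 + 2 = 7 moves.
A route of 7 moves achieves this: d4 → d3 → c3 → b3 → b2 → b1 → c1 → c2.
Since 7 matches the lower bound, it is optimal.

7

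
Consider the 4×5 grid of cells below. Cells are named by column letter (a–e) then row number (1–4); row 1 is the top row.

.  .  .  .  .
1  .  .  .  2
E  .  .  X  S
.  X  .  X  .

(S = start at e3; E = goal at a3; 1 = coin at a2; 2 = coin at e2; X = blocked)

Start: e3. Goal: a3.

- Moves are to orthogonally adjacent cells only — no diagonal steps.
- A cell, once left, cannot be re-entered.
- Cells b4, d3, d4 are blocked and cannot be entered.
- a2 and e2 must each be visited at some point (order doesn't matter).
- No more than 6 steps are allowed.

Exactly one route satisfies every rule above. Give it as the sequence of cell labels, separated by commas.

e3, e2, d2, c2, b2, a2, a3

Any route must reach a2 and e2 and still end at a3 within 6 moves, so the order of the required stops is forced.
Route from e3: up 1 to e2, left 4 to a2, down 1 to a3 — 6 moves in all.
Check: all required cells visited; 6 ≤ 6 moves.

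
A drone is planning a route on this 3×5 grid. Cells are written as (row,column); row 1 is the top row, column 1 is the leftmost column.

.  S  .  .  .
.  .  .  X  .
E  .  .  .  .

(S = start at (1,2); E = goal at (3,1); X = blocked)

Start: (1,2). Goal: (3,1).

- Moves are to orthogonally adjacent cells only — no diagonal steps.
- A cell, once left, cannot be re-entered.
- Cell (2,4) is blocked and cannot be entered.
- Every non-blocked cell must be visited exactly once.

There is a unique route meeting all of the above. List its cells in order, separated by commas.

(1,2), (1,1), (2,1), (2,2), (2,3), (1,3), (1,4), (1,5), (2,5), (3,5), (3,4), (3,3), (3,2), (3,1)

Need to visit all 14 open cells exactly once, starting at (1,2) and ending at (3,1).
Cell (3,4) has only two open neighbours ((3,3) and (3,5)), so the path must pass straight through it: one of those is the cell it's entered from and the other is where it exits.
Route from (1,2): left 1 to (1,1), down 1 to (2,1), right 2 to (2,3), up 1 to (1,3), right 2 to (1,5), down 2 to (3,5), left 4 to (3,1) — 13 moves in all.
Check: all 14 open cells covered.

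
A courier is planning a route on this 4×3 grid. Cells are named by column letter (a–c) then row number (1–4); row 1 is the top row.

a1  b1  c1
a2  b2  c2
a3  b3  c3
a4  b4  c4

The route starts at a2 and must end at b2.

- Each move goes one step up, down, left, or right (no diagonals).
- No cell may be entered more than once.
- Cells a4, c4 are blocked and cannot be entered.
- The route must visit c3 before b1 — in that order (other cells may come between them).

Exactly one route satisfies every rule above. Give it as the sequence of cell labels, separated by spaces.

a2 a3 b3 c3 c2 c1 b1 b2

The waypoints must appear in the order c3, b1, with no cell reused.
Route from a2: down to a3, 2× right (reaching c3), 2× up (reaching c1), left to b1, down to b2 — 7 moves in all.
Check: order respected (c3 at step 3, b1 at step 6).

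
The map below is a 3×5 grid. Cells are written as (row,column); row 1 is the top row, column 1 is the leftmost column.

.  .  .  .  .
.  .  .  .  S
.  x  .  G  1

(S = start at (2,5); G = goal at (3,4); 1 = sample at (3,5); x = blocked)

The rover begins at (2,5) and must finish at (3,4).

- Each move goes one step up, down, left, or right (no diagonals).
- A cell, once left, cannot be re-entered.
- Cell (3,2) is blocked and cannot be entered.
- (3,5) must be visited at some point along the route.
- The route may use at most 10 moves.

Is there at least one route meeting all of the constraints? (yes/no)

yes

One route that works: (2,5) → (3,5) → (3,4).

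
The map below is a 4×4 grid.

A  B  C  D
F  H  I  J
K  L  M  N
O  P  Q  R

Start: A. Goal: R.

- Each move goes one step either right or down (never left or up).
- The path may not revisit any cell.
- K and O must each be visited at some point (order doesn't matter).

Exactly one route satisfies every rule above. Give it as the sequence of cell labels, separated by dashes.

Moves only go right or down, so the column and row indices never decrease.
Route from A: down 3 to O, right 3 to R — 6 moves in all.
Check: all required cells visited.

A - F - K - O - P - Q - R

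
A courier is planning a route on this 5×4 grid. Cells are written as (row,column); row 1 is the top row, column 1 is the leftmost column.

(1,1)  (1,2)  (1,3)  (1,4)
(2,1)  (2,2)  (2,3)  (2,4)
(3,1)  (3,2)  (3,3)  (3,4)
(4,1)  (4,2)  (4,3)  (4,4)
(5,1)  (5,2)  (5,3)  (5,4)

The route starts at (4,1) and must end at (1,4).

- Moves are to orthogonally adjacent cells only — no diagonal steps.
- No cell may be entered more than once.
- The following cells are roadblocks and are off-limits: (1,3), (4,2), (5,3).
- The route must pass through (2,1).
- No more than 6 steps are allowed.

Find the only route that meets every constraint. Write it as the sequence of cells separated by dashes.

The 6-move cap with required stops at (2,1) leaves no slack for detours.
Route from (4,1): 2× up (reaching (2,1)), 3× right (reaching (2,4)), up to (1,4) — 6 moves in all.
Check: all required cells visited; 6 ≤ 6 moves.

(4,1) - (3,1) - (2,1) - (2,2) - (2,3) - (2,4) - (1,4)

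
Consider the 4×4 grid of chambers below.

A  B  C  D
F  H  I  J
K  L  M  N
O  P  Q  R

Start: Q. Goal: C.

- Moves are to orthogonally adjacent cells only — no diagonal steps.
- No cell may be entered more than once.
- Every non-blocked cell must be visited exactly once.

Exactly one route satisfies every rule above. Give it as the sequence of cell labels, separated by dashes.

Need to visit all 16 open cells exactly once, starting at Q and ending at C.
Cell D has only two open neighbours (J and C), so the path must pass straight through it: one of those is the cell it's entered from and the other is where it exits.
Route from Q: right 1 to R, up 1 to N, left 2 to L, down 1 to P, left 1 to O, up 3 to A, right 1 to B, down 1 to H, right 2 to J, up 1 to D, left 1 to C — 15 moves in all.
Check: all 16 open cells covered.

Q - R - N - M - L - P - O - K - F - A - B - H - I - J - D - C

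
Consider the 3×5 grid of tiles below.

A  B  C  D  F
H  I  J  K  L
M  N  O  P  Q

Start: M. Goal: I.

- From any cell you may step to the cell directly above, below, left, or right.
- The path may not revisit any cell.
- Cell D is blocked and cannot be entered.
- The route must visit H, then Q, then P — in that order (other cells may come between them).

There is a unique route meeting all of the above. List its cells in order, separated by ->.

The waypoints must appear in the order H, Q, P, with no cell reused.
Route from M: 2× up (reaching A), 2× right (reaching C), down to J, 2× right (reaching L), down to Q, 3× left (reaching N), up to I — 12 moves in all.
Check: order respected (H at step 1, Q at step 8, P at step 9).

M -> H -> A -> B -> C -> J -> K -> L -> Q -> P -> O -> N -> I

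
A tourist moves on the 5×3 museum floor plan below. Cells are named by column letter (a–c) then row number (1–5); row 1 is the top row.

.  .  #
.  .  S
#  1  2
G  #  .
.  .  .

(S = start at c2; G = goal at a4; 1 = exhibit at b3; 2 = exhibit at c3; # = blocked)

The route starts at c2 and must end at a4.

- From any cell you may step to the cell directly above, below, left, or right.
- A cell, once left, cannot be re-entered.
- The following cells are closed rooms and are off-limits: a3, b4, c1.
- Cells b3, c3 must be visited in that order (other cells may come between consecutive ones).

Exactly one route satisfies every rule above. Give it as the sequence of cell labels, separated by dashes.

c2 - b2 - b3 - c3 - c4 - c5 - b5 - a5 - a4

The waypoints must appear in the order b3, c3, with no cell reused.
Route from c2: left 1 to b2, down 1 to b3, right 1 to c3, down 2 to c5, left 2 to a5, up 1 to a4 — 8 moves in all.
Check: order respected (1 at step 2, 2 at step 3).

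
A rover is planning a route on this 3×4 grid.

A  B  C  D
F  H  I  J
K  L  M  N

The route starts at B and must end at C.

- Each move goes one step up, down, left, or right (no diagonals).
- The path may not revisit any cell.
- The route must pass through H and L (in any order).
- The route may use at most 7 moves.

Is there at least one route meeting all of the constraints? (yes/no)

yes

One route that works: B → H → L → M → I → C.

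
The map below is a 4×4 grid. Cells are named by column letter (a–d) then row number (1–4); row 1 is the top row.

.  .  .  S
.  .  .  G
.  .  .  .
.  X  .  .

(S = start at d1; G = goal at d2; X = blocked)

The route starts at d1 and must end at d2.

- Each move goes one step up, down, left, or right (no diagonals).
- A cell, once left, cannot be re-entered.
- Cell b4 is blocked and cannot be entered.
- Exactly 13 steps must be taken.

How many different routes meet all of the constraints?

Need simple routes of exactly 13 moves from d1 to d2 (Manhattan distance 1, so 6 moves are spent on a detour and 6 undoing it).
Enumerating: d1 c1 c2 b2 b1 a1 a2 a3 b3 c3 c4 d4 d3 d2 | d1 c1 b1 a1 a2 a3 b3 b2 c2 c3 c4 d4 d3 d2.
That gives 2 routes.

2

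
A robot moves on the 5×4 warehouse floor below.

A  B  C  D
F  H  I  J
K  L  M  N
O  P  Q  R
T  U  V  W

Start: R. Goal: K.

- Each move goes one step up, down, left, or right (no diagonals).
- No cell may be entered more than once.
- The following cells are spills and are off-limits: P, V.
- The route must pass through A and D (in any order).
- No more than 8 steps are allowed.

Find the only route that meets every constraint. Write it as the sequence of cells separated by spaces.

R N J D C B A F K

The budget equals the shortest possible length, so every move has to be on a shortest route through the required cells.
Route from R: 3× up (reaching D), 3× left (reaching A), 2× down (reaching K) — 8 moves in all.
Check: all required cells visited; 8 ≤ 8 moves.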